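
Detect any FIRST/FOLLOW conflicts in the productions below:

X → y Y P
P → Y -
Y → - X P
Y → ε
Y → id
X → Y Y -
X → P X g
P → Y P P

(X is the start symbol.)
Yes. Y → '-' X P with FOLLOW(Y) on { '-' }; Y → id with FOLLOW(Y) on { 'id' }

Nullable non-terminals: Y.

Y: nullable alternative(s) Y → ε; FOLLOW(Y) = { '-', 'id' }
  Y → - X P: FIRST \ {ε} = { '-' } — overlaps FOLLOW(Y) on { '-' }: CONFLICT
  Y → ε: FIRST \ {ε} = { } — this is the only nullable alternative, skip
  Y → id: FIRST \ {ε} = { 'id' } — overlaps FOLLOW(Y) on { 'id' }: CONFLICT

P, X have no nullable alternative, so no FIRST/FOLLOW check is needed there.

So the grammar has 2 FIRST/FOLLOW conflicts (marked CONFLICT above).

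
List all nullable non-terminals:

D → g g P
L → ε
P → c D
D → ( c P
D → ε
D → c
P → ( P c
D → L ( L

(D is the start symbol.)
{ 'D', 'L' }

ε-productions: L → ε, D → ε
So L, D are immediately nullable.
No further non-terminal can be added: every production for the remaining non-terminals contains a terminal or a non-nullable non-terminal.
Nullable = { 'D', 'L' }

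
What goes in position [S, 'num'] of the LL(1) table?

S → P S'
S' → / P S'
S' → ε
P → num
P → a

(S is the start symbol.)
S → P S'

To find M[S, 'num'], we find productions for S where 'num' is in the predict set (PREDICT(N → α) = (FIRST(α) \ {ε}) ∪ (FOLLOW(N) if α ⇒* ε)).

Relevant sets:
  FIRST(P) = { 'a', 'num' }

S → P S': PREDICT = { 'a', 'num' }
  'num' is in predict set, so this production goes in M[S, 'num']

M[S, 'num'] = S → P S'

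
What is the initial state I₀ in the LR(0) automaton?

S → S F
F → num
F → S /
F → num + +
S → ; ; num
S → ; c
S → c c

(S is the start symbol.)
First, augment the grammar with S' → S
I₀ = CLOSURE({ [S' → . S] }):
  [S' → . S] has the dot before S: add [S → . S F], [S → . ; ; num], [S → . ; c], [S → . c c]
No further items can be added.

I₀ = { [S → . ; ; num], [S → . ; c], [S → . S F], [S → . c c], [S' → . S] }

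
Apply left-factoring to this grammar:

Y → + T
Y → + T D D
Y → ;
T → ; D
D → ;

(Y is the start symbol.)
Y → + T Y'
Y' → ε
Y' → D D
Y → ;
T → ; D
D → ;

Left-factoring transforms A → αβ₁ | αβ₂ into A → αA' and A' → β₁ | β₂
(α is the longest common prefix among the alternatives). Repeat until
no nonterminal has two alternatives with a common prefix.

Round 1: Y has alternatives sharing prefix '+ T'. Introduce Y': Y → + T Y'
  Add: Y' → ε
  Add: Y' → D D

No remaining common prefixes — done.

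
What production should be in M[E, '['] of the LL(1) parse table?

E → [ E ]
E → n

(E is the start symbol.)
To find M[E, '['], we find productions for E where '[' is in the predict set (PREDICT(N → α) = (FIRST(α) \ {ε}) ∪ (FOLLOW(N) if α ⇒* ε)).

E → [ E ]: PREDICT = { '[' }
  '[' is in predict set, so this production goes in M[E, '[']
E → n: PREDICT = { 'n' }

M[E, '['] = E → [ E ]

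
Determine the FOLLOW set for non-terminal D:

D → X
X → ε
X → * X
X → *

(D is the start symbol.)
{ $ }

To compute FOLLOW(D), find every occurrence of D on a right-hand side N → α D β: add FIRST(β) \ {ε}, and if β is empty or nullable also add FOLLOW(N). Iterate to a fixed point.

D is the start symbol, so $ ∈ FOLLOW(D).
D does not occur on any right-hand side.

Taking the union: FOLLOW(D) = { $ }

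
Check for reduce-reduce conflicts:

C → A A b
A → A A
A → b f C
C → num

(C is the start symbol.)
No reduce-reduce conflicts

Augment with C' → C and build the canonical LR(0) collection (I0 = CLOSURE({[C' → . C]}), then GOTO on every symbol after a dot until no new states appear). It has 10 states:
  I0: { [A → . A A], [A → . b f C], [C → . A A b], [C → . num], [C' → . C] }  — shift
  I1: { [A → . A A], [A → . b f C], [A → A . A], [C → A . A b] }  — shift
  I2: { [C' → C .] }  — accept
  I3: { [A → b . f C] }  — shift
  I4: { [C → num .] }  — reduce
  I5: { [A → . A A], [A → . b f C], [A → b f . C], [C → . A A b], [C → . num] }  — shift
  I6: { [A → b f C .] }  — reduce
  I7: { [A → . A A], [A → . b f C], [A → A . A], [A → A A .], [C → A A . b] }  — shift, reduce
  I8: { [A → . A A], [A → . b f C], [A → A . A], [A → A A .] }  — shift, reduce
  I9: { [A → b . f C], [C → A A b .] }  — shift, reduce

No state contains more than one complete item.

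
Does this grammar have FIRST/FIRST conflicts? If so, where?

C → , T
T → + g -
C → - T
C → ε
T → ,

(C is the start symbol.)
A FIRST/FIRST conflict occurs when two productions N → α and N → β for the same non-terminal have FIRST(α) ∩ FIRST(β) ≠ ∅ (with ε ∈ FIRST of a nullable right-hand side, so two nullable alternatives also conflict).

Productions for C:
  C → , T: FIRST = { ',' }
  C → - T: FIRST = { '-' }
  C → ε: FIRST = { ε }
Productions for T:
  T → + g -: FIRST = { '+' }
  T → ,: FIRST = { ',' }

All alternatives of each non-terminal have pairwise disjoint FIRST sets.

Answer: No FIRST/FIRST conflicts.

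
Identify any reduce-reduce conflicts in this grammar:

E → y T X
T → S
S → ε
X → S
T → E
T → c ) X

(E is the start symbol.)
No reduce-reduce conflicts

A reduce-reduce conflict occurs when an LR(0) state has two complete items [A → α .] and [B → β .] — both call for a reduction, and with no lookahead the parser cannot choose between them.

Augment with E' → E and build the canonical LR(0) collection (I0 = CLOSURE({[E' → . E]}), then GOTO on every symbol after a dot until no new states appear). It has 11 states:
  I0: { [E → . y T X], [E' → . E] }  — shift
  I1: { [E' → E .] }  — accept
  I2: { [E → . y T X], [E → y . T X], [S → .], [T → . E], [T → . S], [T → . c ) X] }  — shift, reduce
  I3: { [T → E .] }  — reduce
  I4: { [T → S .] }  — reduce
  I5: { [E → y T . X], [S → .], [X → . S] }  — reduce
  I6: { [T → c . ) X] }  — shift
  I7: { [S → .], [T → c ) . X], [X → . S] }  — reduce
  I8: { [X → S .] }  — reduce
  I9: { [T → c ) X .] }  — reduce
  I10: { [E → y T X .] }  — reduce

No state contains more than one complete item.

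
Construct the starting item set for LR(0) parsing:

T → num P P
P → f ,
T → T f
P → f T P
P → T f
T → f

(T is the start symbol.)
{ [T → . T f], [T → . f], [T → . num P P], [T' → . T] }

First, augment the grammar with T' → T
I₀ = CLOSURE({ [T' → . T] }):
  [T' → . T] has the dot before T: add [T → . num P P], [T → . T f], [T → . f]
No further items can be added.

I₀ = { [T → . T f], [T → . f], [T → . num P P], [T' → . T] }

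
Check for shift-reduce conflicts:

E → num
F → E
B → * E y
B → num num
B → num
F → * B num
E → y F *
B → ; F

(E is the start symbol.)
Yes — I11: [B → num .] vs [B → num . num]

A shift-reduce conflict occurs when an LR(0) state has both:
  - a complete (reduce) item [A → α .] (dot at the end), and
  - a shift item [B → β . c γ] (dot before a terminal).

Augment with E' → E and build the canonical LR(0) collection (I0 = CLOSURE({[E' → . E]}), then GOTO on every symbol after a dot until no new states appear). It has 17 states:
  I0: { [E → . num], [E → . y F *], [E' → . E] }  — shift
  I1: { [E' → E .] }  — accept
  I2: { [E → num .] }  — reduce
  I3: { [E → . num], [E → . y F *], [E → y . F *], [F → . * B num], [F → . E] }  — shift
  I4: { [B → . * E y], [B → . ; F], [B → . num num], [B → . num], [F → * . B num] }  — shift
  I5: { [F → E .] }  — reduce
  I6: { [E → y F . *] }  — shift
  I7: { [E → y F * .] }  — reduce
  I8: { [B → * . E y], [E → . num], [E → . y F *] }  — shift
  I9: { [B → ; . F], [E → . num], [E → . y F *], [F → . * B num], [F → . E] }  — shift
  I10: { [F → * B . num] }  — shift
  I11: { [B → num . num], [B → num .] }  — shift, reduce
  I12: { [B → num num .] }  — reduce
  I13: { [F → * B num .] }  — reduce
  I14: { [B → ; F .] }  — reduce
  I15: { [B → * E . y] }  — shift
  I16: { [B → * E y .] }  — reduce

I11 contains reduce item [B → num .] and shift item [B → num . num] — shift-reduce conflict.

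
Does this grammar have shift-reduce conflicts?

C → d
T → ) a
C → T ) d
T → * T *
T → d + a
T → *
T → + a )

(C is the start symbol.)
Augment with C' → C and build the canonical LR(0) collection (I0 = CLOSURE({[C' → . C]}), then GOTO on every symbol after a dot until no new states appear). It has 17 states:
  I0: { [C → . T ) d], [C → . d], [C' → . C], [T → . ) a], [T → . * T *], [T → . *], [T → . + a )], [T → . d + a] }  — shift
  I1: { [T → ) . a] }  — shift
  I2: { [T → * . T *], [T → * .], [T → . ) a], [T → . * T *], [T → . *], [T → . + a )], [T → . d + a] }  — shift, reduce
  I3: { [T → + . a )] }  — shift
  I4: { [C' → C .] }  — accept
  I5: { [C → T . ) d] }  — shift
  I6: { [C → d .], [T → d . + a] }  — shift, reduce
  I7: { [T → d + . a] }  — shift
  I8: { [T → d + a .] }  — reduce
  I9: { [C → T ) . d] }  — shift
  I10: { [C → T ) d .] }  — reduce
  I11: { [T → + a . )] }  — shift
  I12: { [T → + a ) .] }  — reduce
  I13: { [T → * T . *] }  — shift
  I14: { [T → d . + a] }  — shift
  I15: { [T → * T * .] }  — reduce
  I16: { [T → ) a .] }  — reduce

I2 contains reduce item [T → * .] and shift items [T → . ) a], [T → . *], [T → . * T *], [T → . + a )], [T → . d + a] — shift-reduce conflict.
I6 contains reduce item [C → d .] and shift item [T → d . + a] — shift-reduce conflict.

Answer: Yes — I2: [T → * .] vs [T → . ) a]; I6: [C → d .] vs [T → d . + a]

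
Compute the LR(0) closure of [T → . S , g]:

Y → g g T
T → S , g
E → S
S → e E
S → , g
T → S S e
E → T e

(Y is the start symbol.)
{ [S → . , g], [S → . e E], [T → . S , g] }

Start with: [T → . S , g]
  [T → . S , g] has the dot before S: add [S → . e E], [S → . , g]
No further items can be added.

CLOSURE = { [S → . , g], [S → . e E], [T → . S , g] }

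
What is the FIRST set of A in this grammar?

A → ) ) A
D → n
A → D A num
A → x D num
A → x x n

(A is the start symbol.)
{ ')', 'n', 'x' }

To compute FIRST(A), examine every production with A on the left-hand side, reading each right-hand side left to right until a non-nullable symbol is reached.

FIRST sets of the other non-terminals involved (by the same procedure, iterated to a fixed point):
  FIRST(D) = { 'n' }

From A → ) ) A:
  - ')' is a terminal: add ')' and stop
From A → D A num:
  - D is a non-terminal: add FIRST(D) \ {ε} = { 'n' }
    D is not nullable, so stop
From A → x D num:
  - x is a terminal: add 'x' and stop
From A → x x n:
  - x is a terminal: add 'x' and stop

Collecting: FIRST(A) = { ')', 'n', 'x' }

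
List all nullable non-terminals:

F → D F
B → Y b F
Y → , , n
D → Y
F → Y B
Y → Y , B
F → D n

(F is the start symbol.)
None

There are no ε-productions, so no non-terminal can derive ε.
No non-terminals are nullable.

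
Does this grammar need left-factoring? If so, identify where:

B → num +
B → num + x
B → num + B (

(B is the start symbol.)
Left-factoring is needed when two productions for the same non-terminal
share a common prefix on the right-hand side.

Productions for B:
  B → num +
  B → num + x
  B → num + B (

Found common prefix 'num +' in productions for B

Answer: Yes, B has productions with common prefix 'num +'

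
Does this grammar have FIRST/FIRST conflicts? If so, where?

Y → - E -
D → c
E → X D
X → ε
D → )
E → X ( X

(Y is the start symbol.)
FIRST sets of the non-terminals at (or reachable through a nullable prefix from) the front of some alternative:
  FIRST(X) = { ε }
  FIRST(D) = { ')', 'c' }

Productions for D:
  D → c: FIRST = { 'c' }
  D → ): FIRST = { ')' }
Productions for E:
  E → X D: FIRST = { ')', 'c' }
  E → X ( X: FIRST = { '(' }
Y, X have only one production, so no FIRST/FIRST conflict is possible there.

All alternatives of each non-terminal have pairwise disjoint FIRST sets.

Answer: No FIRST/FIRST conflicts.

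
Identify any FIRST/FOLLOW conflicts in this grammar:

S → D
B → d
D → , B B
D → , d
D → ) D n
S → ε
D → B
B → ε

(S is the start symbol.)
A FIRST/FOLLOW conflict occurs when a non-terminal N has a nullable alternative N → β (β ⇒* ε) and another alternative N → α with FIRST(α) ∩ FOLLOW(N) ≠ ∅: on such a lookahead the parser cannot decide between expanding α and letting N vanish via β.

Nullable non-terminals: B, D, S.
FIRST sets used below: FIRST(B) = { 'd', ε }, FIRST(D) = { ')', ',', 'd', ε }

B: nullable alternative(s) B → ε; FOLLOW(B) = { $, 'd', 'n' }
  B → d: FIRST \ {ε} = { 'd' } — overlaps FOLLOW(B) on { 'd' }: CONFLICT
  B → ε: FIRST \ {ε} = { } — this is the only nullable alternative, skip

D: nullable alternative(s) D → B; FOLLOW(D) = { $, 'n' }
  D → , B B: FIRST \ {ε} = { ',' } — disjoint from FOLLOW(D)
  D → , d: FIRST \ {ε} = { ',' } — disjoint from FOLLOW(D)
  D → ) D n: FIRST \ {ε} = { ')' } — disjoint from FOLLOW(D)
  D → B: FIRST \ {ε} = { 'd' } — this is the only nullable alternative, skip

S: nullable alternative(s) S → D, S → ε; FOLLOW(S) = { $ }
  S → D: FIRST \ {ε} = { ')', ',', 'd' } — disjoint from FOLLOW(S)
  S → ε: FIRST \ {ε} = { } — disjoint from FOLLOW(S)

So the grammar has 1 FIRST/FOLLOW conflict (marked CONFLICT above).

Answer: Yes. B → d with FOLLOW(B) on { 'd' }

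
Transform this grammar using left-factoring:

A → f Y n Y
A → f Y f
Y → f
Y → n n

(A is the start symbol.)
Left-factoring transforms A → αβ₁ | αβ₂ into A → αA' and A' → β₁ | β₂
(α is the longest common prefix among the alternatives). Repeat until
no nonterminal has two alternatives with a common prefix.

Round 1: A has alternatives sharing prefix 'f Y'. Introduce A': A → f Y A'
  Add: A' → n Y
  Add: A' → f

No remaining common prefixes — done.

Resulting grammar:
A → f Y A'
A' → n Y
A' → f
Y → f
Y → n n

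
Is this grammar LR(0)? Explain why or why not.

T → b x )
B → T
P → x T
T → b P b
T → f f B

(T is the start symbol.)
A grammar is LR(0) if no state in the canonical LR(0) collection has:
  - both a shift item (dot before a terminal) and a complete item (shift-reduce conflict), or
  - two or more complete items (reduce-reduce conflict; the accept item [T' → T .] counts as a complete item here).

Augment with T' → T and build the canonical LR(0) collection (I0 = CLOSURE({[T' → . T]}), then GOTO on every symbol after a dot until no new states appear). It has 12 states:
  I0: { [T → . b P b], [T → . b x )], [T → . f f B], [T' → . T] }  — shift
  I1: { [T' → T .] }  — accept
  I2: { [P → . x T], [T → b . P b], [T → b . x )] }  — shift
  I3: { [T → f . f B] }  — shift
  I4: { [B → . T], [T → . b P b], [T → . b x )], [T → . f f B], [T → f f . B] }  — shift
  I5: { [T → f f B .] }  — reduce
  I6: { [B → T .] }  — reduce
  I7: { [T → b P . b] }  — shift
  I8: { [P → x . T], [T → . b P b], [T → . b x )], [T → . f f B], [T → b x . )] }  — shift
  I9: { [T → b x ) .] }  — reduce
  I10: { [P → x T .] }  — reduce
  I11: { [T → b P b .] }  — reduce

Every state is either a pure shift/goto state or contains exactly one complete item and nothing to shift — no conflicts. The grammar is LR(0).

Answer: Yes, the grammar is LR(0)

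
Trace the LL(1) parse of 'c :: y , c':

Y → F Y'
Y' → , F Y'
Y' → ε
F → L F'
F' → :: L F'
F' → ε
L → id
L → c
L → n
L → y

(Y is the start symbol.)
LL(1) parsing maintains a stack (initially the start symbol over $) and the input. At each step: if the stack top is a terminal, match it against the current input token; if it is a non-terminal N, replace it with the RHS of M[N, lookahead] (the unique production whose predict set contains the lookahead).

Stack is shown with the top on the left.

Stack         Input         Action
----------------------------------
Y $           c :: y , c $  output Y → F Y'
F Y' $        c :: y , c $  output F → L F'
L F' Y' $     c :: y , c $  output L → c
c F' Y' $     c :: y , c $  match 'c'
F' Y' $       :: y , c $    output F' → :: L F'
:: L F' Y' $  :: y , c $    match '::'
L F' Y' $     y , c $       output L → y
y F' Y' $     y , c $       match 'y'
F' Y' $       , c $         output F' → ε
Y' $          , c $         output Y' → , F Y'
, F Y' $      , c $         match ','
F Y' $        c $           output F → L F'
L F' Y' $     c $           output L → c
c F' Y' $     c $           match 'c'
F' Y' $       $             output F' → ε
Y' $          $             output Y' → ε
$             $             accept

The string is accepted.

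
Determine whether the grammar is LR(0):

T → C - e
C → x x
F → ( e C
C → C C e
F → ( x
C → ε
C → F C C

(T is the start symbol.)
No. Shift-reduce conflict between [C → .] and [C → . x x]

A grammar is LR(0) if no state in the canonical LR(0) collection has:
  - both a shift item (dot before a terminal) and a complete item (shift-reduce conflict), or
  - two or more complete items (reduce-reduce conflict; the accept item [T' → T .] counts as a complete item here).

Augment with T' → T and build the canonical LR(0) collection (I0 = CLOSURE({[T' → . T]}), then GOTO on every symbol after a dot until no new states appear). It has 16 states:
  I0: { [C → . C C e], [C → . F C C], [C → . x x], [C → .], [F → . ( e C], [F → . ( x], [T → . C - e], [T' → . T] }  — shift, reduce
  I1: { [F → ( . e C], [F → ( . x] }  — shift
  I2: { [C → . C C e], [C → . F C C], [C → . x x], [C → .], [C → C . C e], [F → . ( e C], [F → . ( x], [T → C . - e] }  — shift, reduce
  I3: { [C → . C C e], [C → . F C C], [C → . x x], [C → .], [C → F . C C], [F → . ( e C], [F → . ( x] }  — shift, reduce
  I4: { [T' → T .] }  — accept
  I5: { [C → x . x] }  — shift
  I6: { [C → x x .] }  — reduce
  I7: { [C → . C C e], [C → . F C C], [C → . x x], [C → .], [C → C . C e], [C → F C . C], [F → . ( e C], [F → . ( x] }  — shift, reduce
  I8: { [C → . C C e], [C → . F C C], [C → . x x], [C → .], [C → C . C e], [C → C C . e], [C → F C C .], [F → . ( e C], [F → . ( x] }  — shift, 2 reduces
  I9: { [C → . C C e], [C → . F C C], [C → . x x], [C → .], [C → C . C e], [C → C C . e], [F → . ( e C], [F → . ( x] }  — shift, reduce
  I10: { [C → C C e .] }  — reduce
  I11: { [T → C - . e] }  — shift
  I12: { [T → C - e .] }  — reduce
  I13: { [C → . C C e], [C → . F C C], [C → . x x], [C → .], [F → ( e . C], [F → . ( e C], [F → . ( x] }  — shift, reduce
  I14: { [F → ( x .] }  — reduce
  I15: { [C → . C C e], [C → . F C C], [C → . x x], [C → .], [C → C . C e], [F → ( e C .], [F → . ( e C], [F → . ( x] }  — shift, 2 reduces

Conflict in state I0:
  Shift-reduce conflict between [C → .] and [C → . x x]
So the grammar is NOT LR(0).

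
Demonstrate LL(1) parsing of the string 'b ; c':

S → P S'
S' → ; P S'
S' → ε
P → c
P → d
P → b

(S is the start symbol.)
Stack is shown with the top on the left.

Stack     Input    Action
-------------------------
S $       b ; c $  output S → P S'
P S' $    b ; c $  output P → b
b S' $    b ; c $  match 'b'
S' $      ; c $    output S' → ; P S'
; P S' $  ; c $    match ';'
P S' $    c $      output P → c
c S' $    c $      match 'c'
S' $      $        output S' → ε
$         $        accept

The string is accepted.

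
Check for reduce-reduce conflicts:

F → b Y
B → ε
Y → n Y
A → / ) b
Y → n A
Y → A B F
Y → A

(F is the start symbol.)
A reduce-reduce conflict occurs when an LR(0) state has two complete items [A → α .] and [B → β .] — both call for a reduction, and with no lookahead the parser cannot choose between them.

Augment with F' → F and build the canonical LR(0) collection (I0 = CLOSURE({[F' → . F]}), then GOTO on every symbol after a dot until no new states appear). It has 13 states:
  I0: { [F → . b Y], [F' → . F] }  — shift
  I1: { [F' → F .] }  — accept
  I2: { [A → . / ) b], [F → b . Y], [Y → . A B F], [Y → . A], [Y → . n A], [Y → . n Y] }  — shift
  I3: { [A → / . ) b] }  — shift
  I4: { [B → .], [Y → A . B F], [Y → A .] }  — 2 reduces
  I5: { [F → b Y .] }  — reduce
  I6: { [A → . / ) b], [Y → . A B F], [Y → . A], [Y → . n A], [Y → . n Y], [Y → n . A], [Y → n . Y] }  — shift
  I7: { [B → .], [Y → A . B F], [Y → A .], [Y → n A .] }  — 3 reduces
  I8: { [Y → n Y .] }  — reduce
  I9: { [F → . b Y], [Y → A B . F] }  — shift
  I10: { [Y → A B F .] }  — reduce
  I11: { [A → / ) . b] }  — shift
  I12: { [A → / ) b .] }  — reduce

I4 contains complete items [B → .], [Y → A .] — reduce-reduce conflict.
I7 contains complete items [B → .], [Y → A .], [Y → n A .] — reduce-reduce conflict.

Answer: Yes — I4: [B → .] vs [Y → A .]; I7: [B → .] vs [Y → A .]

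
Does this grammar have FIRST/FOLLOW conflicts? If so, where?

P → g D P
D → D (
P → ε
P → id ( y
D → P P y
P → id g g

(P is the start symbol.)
Yes. P → g D P with FOLLOW(P) on { 'g' }; P → id '(' y with FOLLOW(P) on { 'id' }; P → id g g with FOLLOW(P) on { 'id' }

A FIRST/FOLLOW conflict occurs when a non-terminal N has a nullable alternative N → β (β ⇒* ε) and another alternative N → α with FIRST(α) ∩ FOLLOW(N) ≠ ∅: on such a lookahead the parser cannot decide between expanding α and letting N vanish via β.

Nullable non-terminals: P.

P: nullable alternative(s) P → ε; FOLLOW(P) = { $, 'g', 'id', 'y' }
  P → g D P: FIRST \ {ε} = { 'g' } — overlaps FOLLOW(P) on { 'g' }: CONFLICT
  P → ε: FIRST \ {ε} = { } — this is the only nullable alternative, skip
  P → id ( y: FIRST \ {ε} = { 'id' } — overlaps FOLLOW(P) on { 'id' }: CONFLICT
  P → id g g: FIRST \ {ε} = { 'id' } — overlaps FOLLOW(P) on { 'id' }: CONFLICT

D has no nullable alternative, so no FIRST/FOLLOW check is needed there.

So the grammar has 3 FIRST/FOLLOW conflicts (marked CONFLICT above).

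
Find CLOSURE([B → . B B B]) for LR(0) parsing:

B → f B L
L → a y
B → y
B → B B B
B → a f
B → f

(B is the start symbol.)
To compute CLOSURE, for each item [A → α.Bβ] where B is a non-terminal, add [B → .γ] for all productions B → γ; repeat for the newly added items until nothing changes.

Start with: [B → . B B B]
  [B → . B B B] has the dot before B: add [B → . f B L], [B → . y], [B → . a f], [B → . f]
No further items can be added.

CLOSURE = { [B → . B B B], [B → . a f], [B → . f B L], [B → . f], [B → . y] }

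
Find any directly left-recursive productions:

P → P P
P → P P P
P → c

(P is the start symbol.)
Yes, P is left-recursive

Direct left recursion occurs when N → N α for some non-terminal N (the right-hand side begins with the left-hand side itself).

P → P P: LEFT RECURSIVE (starts with P)
P → P P P: LEFT RECURSIVE (starts with P)
P → c: starts with c

The grammar has direct left recursion on: P.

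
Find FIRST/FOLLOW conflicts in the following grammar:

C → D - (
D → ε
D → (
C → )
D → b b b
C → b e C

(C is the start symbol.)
No FIRST/FOLLOW conflicts.

A FIRST/FOLLOW conflict occurs when a non-terminal N has a nullable alternative N → β (β ⇒* ε) and another alternative N → α with FIRST(α) ∩ FOLLOW(N) ≠ ∅: on such a lookahead the parser cannot decide between expanding α and letting N vanish via β.

Nullable non-terminals: D.

D: nullable alternative(s) D → ε; FOLLOW(D) = { '-' }
  D → ε: FIRST \ {ε} = { } — this is the only nullable alternative, skip
  D → (: FIRST \ {ε} = { '(' } — disjoint from FOLLOW(D)
  D → b b b: FIRST \ {ε} = { 'b' } — disjoint from FOLLOW(D)

C has no nullable alternative, so no FIRST/FOLLOW check is needed there.

No FIRST/FOLLOW conflicts found.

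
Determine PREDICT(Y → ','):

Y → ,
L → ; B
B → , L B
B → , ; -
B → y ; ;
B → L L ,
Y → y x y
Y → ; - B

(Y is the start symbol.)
PREDICT(Y → ',') = (FIRST(RHS) \ {ε}) ∪ (FOLLOW(Y) if ε ∈ FIRST(RHS), i.e. RHS ⇒* ε)
FIRST(',') = { ',' }
ε ∉ FIRST(','), so FOLLOW(Y) is not added.
PREDICT(Y → ',') = { ',' }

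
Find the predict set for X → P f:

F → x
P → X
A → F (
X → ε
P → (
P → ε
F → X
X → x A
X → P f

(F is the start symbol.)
{ '(', 'f', 'x' }

PREDICT(X → P f) = (FIRST(RHS) \ {ε}) ∪ (FOLLOW(X) if ε ∈ FIRST(RHS), i.e. RHS ⇒* ε)
FIRST(P) = { '(', 'f', 'x', ε }
FIRST(P f) = { '(', 'f', 'x' }
ε ∉ FIRST(P f), so FOLLOW(X) is not added.
PREDICT(X → P f) = { '(', 'f', 'x' }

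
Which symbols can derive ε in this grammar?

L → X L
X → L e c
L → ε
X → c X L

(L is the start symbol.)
{ 'L' }

ε-productions: L → ε
So L is immediately nullable.
No further non-terminal can be added: every production for the remaining non-terminals contains a terminal or a non-nullable non-terminal.
Nullable = { 'L' }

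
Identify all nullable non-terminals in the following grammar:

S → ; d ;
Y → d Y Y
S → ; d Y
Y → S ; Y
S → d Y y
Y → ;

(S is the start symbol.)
A non-terminal is nullable if it can derive ε (the empty string): either it has an ε-production, or it has a production whose right-hand side consists entirely of nullable non-terminals.

There are no ε-productions, so no non-terminal can derive ε.
No non-terminals are nullable.

Answer: None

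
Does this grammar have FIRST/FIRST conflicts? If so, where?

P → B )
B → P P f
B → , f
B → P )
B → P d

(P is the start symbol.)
Yes. B → P P f / B → ',' f on { ',' }; B → P P f / B → P ')' on { ',' }; B → P P f / B → P d on { ',' }; B → ',' f / B → P ')' on { ',' }; B → ',' f / B → P d on { ',' }; B → P ')' / B → P d on { ',' }

FIRST sets of the non-terminals at (or reachable through a nullable prefix from) the front of some alternative:
  FIRST(P) = { ',' }

Productions for B:
  B → P P f: FIRST = { ',' }
  B → , f: FIRST = { ',' }
  B → P ): FIRST = { ',' }
  B → P d: FIRST = { ',' }
P has only one production, so no FIRST/FIRST conflict is possible there.

Conflict for B: B → P P f and B → , f
  Overlap: { ',' }
Conflict for B: B → P P f and B → P )
  Overlap: { ',' }
Conflict for B: B → P P f and B → P d
  Overlap: { ',' }
Conflict for B: B → , f and B → P )
  Overlap: { ',' }
Conflict for B: B → , f and B → P d
  Overlap: { ',' }
Conflict for B: B → P ) and B → P d
  Overlap: { ',' }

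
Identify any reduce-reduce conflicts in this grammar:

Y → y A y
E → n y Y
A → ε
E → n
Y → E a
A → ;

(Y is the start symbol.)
Augment with Y' → Y and build the canonical LR(0) collection (I0 = CLOSURE({[Y' → . Y]}), then GOTO on every symbol after a dot until no new states appear). It has 11 states:
  I0: { [E → . n y Y], [E → . n], [Y → . E a], [Y → . y A y], [Y' → . Y] }  — shift
  I1: { [Y → E . a] }  — shift
  I2: { [Y' → Y .] }  — accept
  I3: { [E → n . y Y], [E → n .] }  — shift, reduce
  I4: { [A → . ;], [A → .], [Y → y . A y] }  — shift, reduce
  I5: { [A → ; .] }  — reduce
  I6: { [Y → y A . y] }  — shift
  I7: { [Y → y A y .] }  — reduce
  I8: { [E → . n y Y], [E → . n], [E → n y . Y], [Y → . E a], [Y → . y A y] }  — shift
  I9: { [E → n y Y .] }  — reduce
  I10: { [Y → E a .] }  — reduce

No state contains more than one complete item.

Answer: No reduce-reduce conflicts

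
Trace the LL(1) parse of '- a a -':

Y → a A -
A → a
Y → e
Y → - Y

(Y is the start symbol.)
Stack is shown with the top on the left.

Stack    Input      Action
--------------------------
Y $      - a a - $  output Y → - Y
- Y $    - a a - $  match '-'
Y $      a a - $    output Y → a A -
a A - $  a a - $    match 'a'
A - $    a - $      output A → a
a - $    a - $      match 'a'
- $      - $        match '-'
$        $          accept

The string is accepted.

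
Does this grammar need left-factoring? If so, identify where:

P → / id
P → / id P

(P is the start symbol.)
Yes, P has productions with common prefix '/ id'

Left-factoring is needed when two productions for the same non-terminal
share a common prefix on the right-hand side.

Productions for P:
  P → / id
  P → / id P

Found common prefix '/ id' in productions for P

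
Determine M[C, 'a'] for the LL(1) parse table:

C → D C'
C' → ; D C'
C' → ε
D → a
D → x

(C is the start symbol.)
C → D C'

To find M[C, 'a'], we find productions for C where 'a' is in the predict set (PREDICT(N → α) = (FIRST(α) \ {ε}) ∪ (FOLLOW(N) if α ⇒* ε)).

Relevant sets:
  FIRST(D) = { 'a', 'x' }

C → D C': PREDICT = { 'a', 'x' }
  'a' is in predict set, so this production goes in M[C, 'a']

M[C, 'a'] = C → D C'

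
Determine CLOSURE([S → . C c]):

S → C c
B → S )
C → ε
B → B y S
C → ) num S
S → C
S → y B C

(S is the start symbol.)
To compute CLOSURE, for each item [A → α.Bβ] where B is a non-terminal, add [B → .γ] for all productions B → γ; repeat for the newly added items until nothing changes.

Start with: [S → . C c]
  [S → . C c] has the dot before C: add [C → .], [C → . ) num S]
No further items can be added.

CLOSURE = { [C → . ) num S], [C → .], [S → . C c] }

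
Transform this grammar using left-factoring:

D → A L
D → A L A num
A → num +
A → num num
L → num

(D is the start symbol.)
D → A L D'
D' → ε
D' → A num
A → num A'
A' → +
A' → num
L → num

Left-factoring transforms A → αβ₁ | αβ₂ into A → αA' and A' → β₁ | β₂
(α is the longest common prefix among the alternatives). Repeat until
no nonterminal has two alternatives with a common prefix.

Round 1: D has alternatives sharing prefix 'A L'. Introduce D': D → A L D'
  Add: D' → ε
  Add: D' → A num

Round 2: A has alternatives sharing prefix 'num'. Introduce A': A → num A'
  Add: A' → +
  Add: A' → num

No remaining common prefixes — done.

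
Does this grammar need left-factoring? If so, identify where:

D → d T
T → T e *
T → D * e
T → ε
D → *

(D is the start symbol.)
No, left-factoring is not needed

Left-factoring is needed when two productions for the same non-terminal
share a common prefix on the right-hand side.

Productions for D:
  D → d T
  D → *
Productions for T:
  T → T e *
  T → D * e
  T → ε

No common prefixes found.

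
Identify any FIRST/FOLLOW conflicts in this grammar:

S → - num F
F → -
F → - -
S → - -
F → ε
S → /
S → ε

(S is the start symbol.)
A FIRST/FOLLOW conflict occurs when a non-terminal N has a nullable alternative N → β (β ⇒* ε) and another alternative N → α with FIRST(α) ∩ FOLLOW(N) ≠ ∅: on such a lookahead the parser cannot decide between expanding α and letting N vanish via β.

Nullable non-terminals: F, S.

F: nullable alternative(s) F → ε; FOLLOW(F) = { $ }
  F → -: FIRST \ {ε} = { '-' } — disjoint from FOLLOW(F)
  F → - -: FIRST \ {ε} = { '-' } — disjoint from FOLLOW(F)
  F → ε: FIRST \ {ε} = { } — this is the only nullable alternative, skip

S: nullable alternative(s) S → ε; FOLLOW(S) = { $ }
  S → - num F: FIRST \ {ε} = { '-' } — disjoint from FOLLOW(S)
  S → - -: FIRST \ {ε} = { '-' } — disjoint from FOLLOW(S)
  S → /: FIRST \ {ε} = { '/' } — disjoint from FOLLOW(S)
  S → ε: FIRST \ {ε} = { } — this is the only nullable alternative, skip

No FIRST/FOLLOW conflicts found.

Answer: No FIRST/FOLLOW conflicts.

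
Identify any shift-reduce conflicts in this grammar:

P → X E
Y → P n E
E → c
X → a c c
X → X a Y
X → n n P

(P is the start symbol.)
Augment with P' → P and build the canonical LR(0) collection (I0 = CLOSURE({[P' → . P]}), then GOTO on every symbol after a dot until no new states appear). It has 16 states:
  I0: { [P → . X E], [P' → . P], [X → . X a Y], [X → . a c c], [X → . n n P] }  — shift
  I1: { [P' → P .] }  — accept
  I2: { [E → . c], [P → X . E], [X → X . a Y] }  — shift
  I3: { [X → a . c c] }  — shift
  I4: { [X → n . n P] }  — shift
  I5: { [P → . X E], [X → . X a Y], [X → . a c c], [X → . n n P], [X → n n . P] }  — shift
  I6: { [X → n n P .] }  — reduce
  I7: { [X → a c . c] }  — shift
  I8: { [X → a c c .] }  — reduce
  I9: { [P → X E .] }  — reduce
  I10: { [P → . X E], [X → . X a Y], [X → . a c c], [X → . n n P], [X → X a . Y], [Y → . P n E] }  — shift
  I11: { [E → c .] }  — reduce
  I12: { [Y → P . n E] }  — shift
  I13: { [X → X a Y .] }  — reduce
  I14: { [E → . c], [Y → P n . E] }  — shift
  I15: { [Y → P n E .] }  — reduce

No state contains both a complete item and a shift item.

Answer: No shift-reduce conflicts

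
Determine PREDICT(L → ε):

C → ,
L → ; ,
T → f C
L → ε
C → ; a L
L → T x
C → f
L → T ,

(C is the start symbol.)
{ $, ',', 'x' }

PREDICT(L → ε) = (FIRST(RHS) \ {ε}) ∪ (FOLLOW(L) if ε ∈ FIRST(RHS), i.e. RHS ⇒* ε)
The right-hand side is ε (FIRST(ε) = { ε }), so the predict set is FOLLOW(L) = { $, ',', 'x' }
PREDICT(L → ε) = { $, ',', 'x' }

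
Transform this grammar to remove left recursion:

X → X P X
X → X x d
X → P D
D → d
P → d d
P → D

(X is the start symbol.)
X → P D X'
X' → P X X'
X' → x d X'
X' → ε
D → d
P → d d
P → D

X is directly left-recursive. The standard transformation for
  A → A α₁ | ... | A α_m | β₁ | ... | β_n
is
  A  → β₁ A' | ... | β_n A'
  A' → α₁ A' | ... | α_m A' | ε

X → P D becomes X → P D X'
X → X P X becomes X' → P X X'
X → X x d becomes X' → x d X'
Add X' → ε

Productions for other non-terminals are unchanged:
  D → d
  P → d d
  P → D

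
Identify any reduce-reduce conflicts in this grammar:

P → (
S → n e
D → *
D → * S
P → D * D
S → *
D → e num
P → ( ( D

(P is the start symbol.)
No reduce-reduce conflicts

Augment with P' → P and build the canonical LR(0) collection (I0 = CLOSURE({[P' → . P]}), then GOTO on every symbol after a dot until no new states appear). It has 15 states:
  I0: { [D → . * S], [D → . *], [D → . e num], [P → . ( ( D], [P → . (], [P → . D * D], [P' → . P] }  — shift
  I1: { [P → ( . ( D], [P → ( .] }  — shift, reduce
  I2: { [D → * . S], [D → * .], [S → . *], [S → . n e] }  — shift, reduce
  I3: { [P → D . * D] }  — shift
  I4: { [P' → P .] }  — accept
  I5: { [D → e . num] }  — shift
  I6: { [D → e num .] }  — reduce
  I7: { [D → . * S], [D → . *], [D → . e num], [P → D * . D] }  — shift
  I8: { [P → D * D .] }  — reduce
  I9: { [S → * .] }  — reduce
  I10: { [D → * S .] }  — reduce
  I11: { [S → n . e] }  — shift
  I12: { [S → n e .] }  — reduce
  I13: { [D → . * S], [D → . *], [D → . e num], [P → ( ( . D] }  — shift
  I14: { [P → ( ( D .] }  — reduce

No state contains more than one complete item.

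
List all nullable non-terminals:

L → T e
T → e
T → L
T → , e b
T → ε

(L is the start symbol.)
A non-terminal is nullable if it can derive ε (the empty string): either it has an ε-production, or it has a production whose right-hand side consists entirely of nullable non-terminals.

ε-productions: T → ε
So T is immediately nullable.
No further non-terminal can be added: every production for the remaining non-terminals contains a terminal or a non-nullable non-terminal.
Nullable = { 'T' }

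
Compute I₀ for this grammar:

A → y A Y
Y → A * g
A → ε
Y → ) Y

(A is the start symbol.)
{ [A → . y A Y], [A → .], [A' → . A] }

First, augment the grammar with A' → A
I₀ = CLOSURE({ [A' → . A] }):
  [A' → . A] has the dot before A: add [A → . y A Y], [A → .]
No further items can be added.

I₀ = { [A → . y A Y], [A → .], [A' → . A] }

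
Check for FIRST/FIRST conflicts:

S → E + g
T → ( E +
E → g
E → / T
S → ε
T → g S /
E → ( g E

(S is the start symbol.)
No FIRST/FIRST conflicts.

FIRST sets of the non-terminals at (or reachable through a nullable prefix from) the front of some alternative:
  FIRST(E) = { '(', '/', 'g' }

Productions for S:
  S → E + g: FIRST = { '(', '/', 'g' }
  S → ε: FIRST = { ε }
Productions for T:
  T → ( E +: FIRST = { '(' }
  T → g S /: FIRST = { 'g' }
Productions for E:
  E → g: FIRST = { 'g' }
  E → / T: FIRST = { '/' }
  E → ( g E: FIRST = { '(' }

All alternatives of each non-terminal have pairwise disjoint FIRST sets.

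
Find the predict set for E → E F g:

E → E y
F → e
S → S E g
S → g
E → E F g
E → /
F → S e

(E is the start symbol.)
PREDICT(E → E F g) = (FIRST(RHS) \ {ε}) ∪ (FOLLOW(E) if ε ∈ FIRST(RHS), i.e. RHS ⇒* ε)
FIRST(E) = { '/' }
FIRST(E F g) = { '/' }
ε ∉ FIRST(E F g), so FOLLOW(E) is not added.
PREDICT(E → E F g) = { '/' }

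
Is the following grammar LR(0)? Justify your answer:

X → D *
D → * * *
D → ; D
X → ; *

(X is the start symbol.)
Augment with X' → X and build the canonical LR(0) collection (I0 = CLOSURE({[X' → . X]}), then GOTO on every symbol after a dot until no new states appear). It has 11 states:
  I0: { [D → . * * *], [D → . ; D], [X → . ; *], [X → . D *], [X' → . X] }  — shift
  I1: { [D → * . * *] }  — shift
  I2: { [D → . * * *], [D → . ; D], [D → ; . D], [X → ; . *] }  — shift
  I3: { [X → D . *] }  — shift
  I4: { [X' → X .] }  — accept
  I5: { [X → D * .] }  — reduce
  I6: { [D → * . * *], [X → ; * .] }  — shift, reduce
  I7: { [D → . * * *], [D → . ; D], [D → ; . D] }  — shift
  I8: { [D → ; D .] }  — reduce
  I9: { [D → * * . *] }  — shift
  I10: { [D → * * * .] }  — reduce

Conflict in state I6:
  Shift-reduce conflict between [X → ; * .] and [D → * . * *]
So the grammar is NOT LR(0).

Answer: No. Shift-reduce conflict between [X → ; * .] and [D → * . * *]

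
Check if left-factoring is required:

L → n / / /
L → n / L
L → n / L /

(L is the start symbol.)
Left-factoring is needed when two productions for the same non-terminal
share a common prefix on the right-hand side.

Productions for L:
  L → n / / /
  L → n / L
  L → n / L /

Found common prefix 'n /' in productions for L

Answer: Yes, L has productions with common prefix 'n /'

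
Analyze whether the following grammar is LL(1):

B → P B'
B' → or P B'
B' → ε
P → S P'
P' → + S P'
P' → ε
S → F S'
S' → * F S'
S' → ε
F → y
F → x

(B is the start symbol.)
Relevant sets:
  FOLLOW(B') = { $ }
  FOLLOW(P') = { $, 'or' }
  FOLLOW(S') = { $, '+', 'or' }

For B':
  PREDICT(B' → or P B') = { 'or' }
  PREDICT(B' → ε) = { $ }
For P':
  PREDICT(P' → '+' S P') = { '+' }
  PREDICT(P' → ε) = { $, 'or' }
For S':
  PREDICT(S' → '*' F S') = { '*' }
  PREDICT(S' → ε) = { $, '+', 'or' }
For F:
  PREDICT(F → y) = { 'y' }
  PREDICT(F → x) = { 'x' }
B, P, S have a single production, so nothing to check there.

All predict sets are disjoint. The grammar IS LL(1).

Answer: Yes, the grammar is LL(1).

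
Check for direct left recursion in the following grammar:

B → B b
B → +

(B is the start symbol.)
Yes, B is left-recursive

Direct left recursion occurs when N → N α for some non-terminal N (the right-hand side begins with the left-hand side itself).

B → B b: LEFT RECURSIVE (starts with B)
B → +: starts with '+'

The grammar has direct left recursion on: B.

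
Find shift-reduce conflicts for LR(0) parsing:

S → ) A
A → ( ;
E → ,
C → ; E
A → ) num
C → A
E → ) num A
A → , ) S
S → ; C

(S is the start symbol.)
Augment with S' → S and build the canonical LR(0) collection (I0 = CLOSURE({[S' → . S]}), then GOTO on every symbol after a dot until no new states appear). It has 20 states:
  I0: { [S → . ) A], [S → . ; C], [S' → . S] }  — shift
  I1: { [A → . ( ;], [A → . ) num], [A → . , ) S], [S → ) . A] }  — shift
  I2: { [A → . ( ;], [A → . ) num], [A → . , ) S], [C → . ; E], [C → . A], [S → ; . C] }  — shift
  I3: { [S' → S .] }  — accept
  I4: { [A → ( . ;] }  — shift
  I5: { [A → ) . num] }  — shift
  I6: { [A → , . ) S] }  — shift
  I7: { [C → ; . E], [E → . ) num A], [E → . ,] }  — shift
  I8: { [C → A .] }  — reduce
  I9: { [S → ; C .] }  — reduce
  I10: { [E → ) . num A] }  — shift
  I11: { [E → , .] }  — reduce
  I12: { [C → ; E .] }  — reduce
  I13: { [A → . ( ;], [A → . ) num], [A → . , ) S], [E → ) num . A] }  — shift
  I14: { [E → ) num A .] }  — reduce
  I15: { [A → , ) . S], [S → . ) A], [S → . ; C] }  — shift
  I16: { [A → , ) S .] }  — reduce
  I17: { [A → ) num .] }  — reduce
  I18: { [A → ( ; .] }  — reduce
  I19: { [S → ) A .] }  — reduce

No state contains both a complete item and a shift item.

Answer: No shift-reduce conflicts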